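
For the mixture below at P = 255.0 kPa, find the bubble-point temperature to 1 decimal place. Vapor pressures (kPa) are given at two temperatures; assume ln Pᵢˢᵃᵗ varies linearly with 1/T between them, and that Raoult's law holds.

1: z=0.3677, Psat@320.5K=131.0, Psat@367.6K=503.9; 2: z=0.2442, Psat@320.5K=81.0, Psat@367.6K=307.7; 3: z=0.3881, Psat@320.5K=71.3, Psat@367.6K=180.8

Bubble-point temperature: ΣzᵢPᵢˢᵃᵗ(T) = P. Interpolate ln Pᵢˢᵃᵗ = aᵢ + bᵢ/T.
  T = 320.5 K: ΣzᵢPᵢˢᵃᵗ = 95.62 kPa
  T = 367.6 K: ΣzᵢPᵢˢᵃᵗ = 330.59 kPa
  T = 344.1 K: ΣzᵢPᵢˢᵃᵗ = 185.02 kPa
  T = 355.9 K: ΣzᵢPᵢˢᵃᵗ = 249.80 kPa
  T = 361.8 K: ΣzᵢPᵢˢᵃᵗ = 288.32 kPa
  T = 358.9 K: ΣzᵢPᵢˢᵃᵗ = 268.84 kPa
  T = 357.4 K: ΣzᵢPᵢˢᵃᵗ = 259.18 kPa
Interpolating between 355.9 K and 357.4 K gives T ≈ 356.7 K.

T = 356.7 K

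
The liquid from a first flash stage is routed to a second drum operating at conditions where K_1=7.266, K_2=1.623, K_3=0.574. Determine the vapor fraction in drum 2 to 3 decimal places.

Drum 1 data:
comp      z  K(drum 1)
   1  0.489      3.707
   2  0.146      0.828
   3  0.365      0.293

V/F (drum 2) = 0.497

Drum 1:
Iterate (Newton) starting at ψ₁ = 0.5:
  ψ₁ = 0.500: g = 0.1358, g' = -1.089 → ψ₁ = 0.625
  ψ₁ = 0.625: g = 0.0015, g' = -1.086 → ψ₁ = 0.626
Converged at ψ₁ = 0.626.
Drum-1 compositions:
  1: x = 0.181, y = 0.673
  2: x = 0.164, y = 0.135
  3: x = 0.655, y = 0.192
Drum-2 feed = drum-1 liquid: z₂ = (0.1814, 0.1636, 0.6549).
Drum 2:
Let ψ₂ = V/F and solve Σ zᵢ(Kᵢ−1)/(1+ψ₂(Kᵢ−1)) = 0.
Check two-phase: ΣzᵢKᵢ = 1.960 > 1 and Σzᵢ/Kᵢ = 1.267 > 1, so g(0) = 0.960 > 0 and g(1) = -0.267 < 0.
Iterate (Newton) starting at ψ₂ = 0.5:
  ψ₂ = 0.500: g = -0.0017, g' = -0.646 → ψ₂ = 0.497
Converged at ψ₂ = 0.497.
  1: x = 0.044, y = 0.320
  2: x = 0.125, y = 0.203
  3: x = 0.831, y = 0.477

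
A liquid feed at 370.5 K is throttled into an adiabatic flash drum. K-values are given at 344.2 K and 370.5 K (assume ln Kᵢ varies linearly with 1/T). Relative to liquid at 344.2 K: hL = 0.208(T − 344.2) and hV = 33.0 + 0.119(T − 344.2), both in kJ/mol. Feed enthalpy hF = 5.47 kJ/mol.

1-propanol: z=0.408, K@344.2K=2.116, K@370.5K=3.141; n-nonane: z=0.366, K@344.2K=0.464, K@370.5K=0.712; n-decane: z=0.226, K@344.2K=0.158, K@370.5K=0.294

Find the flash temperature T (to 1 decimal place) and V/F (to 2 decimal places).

T = 346.9 K, V/F = 0.15

Adiabatic flash: solve Rachford–Rice at each trial T, then check hF = ψ·hV(T) + (1−ψ)·hL(T).
  T = 344.2 K: K = (2.116, 0.464, 0.158), RR gives ψ = 0.092, H_out = 3.050 kJ/mol
  T = 370.5 K: K = (3.141, 0.712, 0.294), RR gives ψ = 0.570, H_out = 22.959 kJ/mol
  T = 357.4 K: K = (2.599, 0.580, 0.218), RR gives ψ = 0.343, H_out = 13.669 kJ/mol
  T = 350.8 K: K = (2.350, 0.520, 0.186), RR gives ψ = 0.225, H_out = 8.673 kJ/mol
  T = 347.5 K: K = (2.231, 0.491, 0.172), RR gives ψ = 0.161, H_out = 5.967 kJ/mol
  T = 345.9 K: K = (2.175, 0.478, 0.165), RR gives ψ = 0.129, H_out = 4.583 kJ/mol
Linear interpolation between T = 345.9 (H_out = 4.583) and T = 347.5 (H_out = 5.967) on hF = 5.47 gives T ≈ 346.9 K, at which ψ = 0.15.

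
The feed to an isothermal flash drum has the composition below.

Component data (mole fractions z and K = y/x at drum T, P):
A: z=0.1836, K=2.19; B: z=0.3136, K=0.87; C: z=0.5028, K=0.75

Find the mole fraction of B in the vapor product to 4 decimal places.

y_B = 0.2805

Material balance + equilibrium reduce to Σ zᵢ(Kᵢ−1)/(1+V/F(Kᵢ−1)) = 0.
g(0) = ΣzᵢKᵢ − 1 = 0.0520 and g(1) = 1 − Σzᵢ/Kᵢ = -0.1147, so a root lies in (0, 1).
Newton iteration, V/F⁰ = 0.65:
  V/F = 0.6500: g = -0.07143, g' = -0.1338 → V/F = 0.1161
  V/F = 0.1161: g = 0.02111, g' = -0.2395 → V/F = 0.2043
  V/F = 0.2043: g = 0.00142, g' = -0.2088 → V/F = 0.2110
  V/F = 0.2110: g = 0.00001, g' = -0.2067 → V/F = 0.2111
Converged at V/F = 0.2111.
Compositions from xᵢ = zᵢ/(1+V/F(Kᵢ−1)), yᵢ = Kᵢxᵢ:
  A: x = 0.1467, y = 0.3214
  B: x = 0.3224, y = 0.2805
  C: x = 0.5308, y = 0.3981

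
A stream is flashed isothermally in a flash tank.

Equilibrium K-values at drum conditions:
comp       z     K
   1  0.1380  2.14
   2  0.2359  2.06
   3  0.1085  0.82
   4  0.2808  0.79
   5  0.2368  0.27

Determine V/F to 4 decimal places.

Material balance + equilibrium reduce to Σ zᵢ(Kᵢ−1)/(1+V/F(Kᵢ−1)) = 0.
Feasibility: ΣzᵢKᵢ = 1.1560, Σzᵢ/Kᵢ = 1.5438 — both > 1, two phases present.
Newton–Raphson from V/F = 0.5:
  V/F = 0.5000: g = -0.09594, g' = -0.5186 → V/F = 0.3150
  V/F = 0.3150: g = -0.00513, g' = -0.4770 → V/F = 0.3043
Converged at V/F = 0.3043.

V/F = 0.3043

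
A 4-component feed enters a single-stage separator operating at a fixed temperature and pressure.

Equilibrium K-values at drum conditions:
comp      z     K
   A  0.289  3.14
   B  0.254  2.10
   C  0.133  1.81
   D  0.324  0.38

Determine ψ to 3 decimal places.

ψ = 0.853

Material balance + equilibrium reduce to Σ zᵢ(Kᵢ−1)/(1+ψ(Kᵢ−1)) = 0.
Check two-phase: ΣzᵢKᵢ = 1.805 > 1 and Σzᵢ/Kᵢ = 1.139 > 1, so g(0) = 0.805 > 0 and g(1) = -0.139 < 0.
Newton iteration, ψ⁰ = 0.37:
  ψ = 0.370: g = 0.3659, g' = -0.829 → ψ = 0.811
  ψ = 0.811: g = 0.0343, g' = -0.799 → ψ = 0.854
  ψ = 0.854: g = -0.0009, g' = -0.841 → ψ = 0.853
Converged at ψ = 0.853.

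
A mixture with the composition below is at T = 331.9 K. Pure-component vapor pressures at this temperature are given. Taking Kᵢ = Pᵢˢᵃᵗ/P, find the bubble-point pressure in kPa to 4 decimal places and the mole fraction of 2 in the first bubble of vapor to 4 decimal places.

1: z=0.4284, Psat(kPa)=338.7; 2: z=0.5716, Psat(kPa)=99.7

At the bubble point ψ → 0, so ΣzᵢKᵢ = 1 with Kᵢ = Pᵢˢᵃᵗ/P ⇒ P = ΣzᵢPᵢˢᵃᵗ.
P = 0.4284·338.7 + 0.5716·99.7 = 202.0876 kPa
yᵢ = zᵢPᵢˢᵃᵗ/P ⇒ y_2 = 0.5716·99.7/202.0876 = 0.2820

Pbub = 202.0876 kPa, y_2 = 0.2820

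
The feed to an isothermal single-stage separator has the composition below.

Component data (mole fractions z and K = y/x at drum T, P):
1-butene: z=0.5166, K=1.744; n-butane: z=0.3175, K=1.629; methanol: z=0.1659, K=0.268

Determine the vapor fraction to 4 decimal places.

Material balance + equilibrium reduce to Σ zᵢ(Kᵢ−1)/(1+ψ(Kᵢ−1)) = 0.
g(0) = ΣzᵢKᵢ − 1 = 0.4626 and g(1) = 1 − Σzᵢ/Kᵢ = -0.1102, so a root lies in (0, 1).
Newton–Raphson from ψ = 0.41:
  ψ = 0.4100: g = 0.27976, g' = -0.4288 → ψ = 1.0000
  ψ = 1.0000: g = -0.11015, g' = -1.3790 → ψ = 0.9201
  ψ = 0.9201: g = -0.01732, g' = -0.9852 → ψ = 0.9025
  ψ = 0.9025: g = -0.00054, g' = -0.9254 → ψ = 0.9020
Converged at ψ = 0.9020.

ψ = 0.9020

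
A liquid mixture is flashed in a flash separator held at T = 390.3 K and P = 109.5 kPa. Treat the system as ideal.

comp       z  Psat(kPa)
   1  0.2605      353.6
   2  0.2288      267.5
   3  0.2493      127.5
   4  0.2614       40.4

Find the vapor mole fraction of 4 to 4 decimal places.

y_4 = 0.2194

Raoult's law: Kᵢ = Pᵢˢᵃᵗ/P = Pᵢˢᵃᵗ/109.5.
  K_1 = 353.6/109.5 = 3.229224, K_2 = 267.5/109.5 = 2.442922, K_3 = 127.5/109.5 = 1.164384, K_4 = 40.4/109.5 = 0.368950
Let ψ = V/F and solve Σ zᵢ(Kᵢ−1)/(1+ψ(Kᵢ−1)) = 0.
Check two-phase: ΣzᵢKᵢ = 1.7869 > 1 and Σzᵢ/Kᵢ = 1.0969 > 1, so g(0) = 0.7869 > 0 and g(1) = -0.0969 < 0.
Newton–Raphson from ψ = 0.6:
  ψ = 0.6000: g = 0.19721, g' = -0.6490 → ψ = 0.9039
  ψ = 0.9039: g = -0.01241, g' = -0.8013 → ψ = 0.8884
  ψ = 0.8884: g = -0.00015, g' = -0.7816 → ψ = 0.8882
Converged at ψ = 0.8882.
Compositions from xᵢ = zᵢ/(1+ψ(Kᵢ−1)), yᵢ = Kᵢxᵢ:
  1: x = 0.0874, y = 0.2823
  2: x = 0.1003, y = 0.2450
  3: x = 0.2175, y = 0.2533
  4: x = 0.5948, y = 0.2194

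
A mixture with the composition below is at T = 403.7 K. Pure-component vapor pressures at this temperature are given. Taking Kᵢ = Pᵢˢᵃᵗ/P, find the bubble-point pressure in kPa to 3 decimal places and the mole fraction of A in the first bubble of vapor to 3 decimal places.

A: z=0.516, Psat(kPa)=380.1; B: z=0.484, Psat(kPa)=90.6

Pbub = 239.982 kPa, y_A = 0.817

At the bubble point ψ → 0, so ΣzᵢKᵢ = 1 with Kᵢ = Pᵢˢᵃᵗ/P ⇒ P = ΣzᵢPᵢˢᵃᵗ.
P = 0.516·380.1 + 0.484·90.6 = 239.982 kPa
yᵢ = zᵢPᵢˢᵃᵗ/P ⇒ y_A = 0.516·380.1/239.982 = 0.817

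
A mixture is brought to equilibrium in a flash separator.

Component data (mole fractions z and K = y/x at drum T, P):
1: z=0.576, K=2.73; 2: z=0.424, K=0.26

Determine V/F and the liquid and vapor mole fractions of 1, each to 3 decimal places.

V/F = 0.533, x_1 = 0.300, y_1 = 0.818

Material balance + equilibrium reduce to Σ zᵢ(Kᵢ−1)/(1+V/F(Kᵢ−1)) = 0.
g(0) = ΣzᵢKᵢ − 1 = 0.683 and g(1) = 1 − Σzᵢ/Kᵢ = -0.842, so a root lies in (0, 1).
Newton iteration, V/F⁰ = 0.5:
  V/F = 0.500: g = 0.0363, g' = -1.081 → V/F = 0.534
  V/F = 0.534: g = -0.0003, g' = -1.100 → V/F = 0.533
Converged at V/F = 0.533.
Compositions from xᵢ = zᵢ/(1+V/F(Kᵢ−1)), yᵢ = Kᵢxᵢ:
  1: x = 0.300, y = 0.818
  2: x = 0.700, y = 0.182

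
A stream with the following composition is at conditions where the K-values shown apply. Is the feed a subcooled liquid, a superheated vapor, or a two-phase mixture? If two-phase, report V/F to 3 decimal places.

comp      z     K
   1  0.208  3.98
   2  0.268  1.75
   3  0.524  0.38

ΣzᵢKᵢ = 1.496; Σzᵢ/Kᵢ = 1.584.
Both exceed 1, so a two-phase solution exists.
Let ψ = V/F and solve Σ zᵢ(Kᵢ−1)/(1+ψ(Kᵢ−1)) = 0.
Newton–Raphson from ψ = 0.5:
  ψ = 0.500: g = -0.0757, g' = -0.801 → ψ = 0.405
  ψ = 0.405: g = 0.0009, g' = -0.827 → ψ = 0.406
Converged at ψ = 0.406.

two-phase, V/F = 0.406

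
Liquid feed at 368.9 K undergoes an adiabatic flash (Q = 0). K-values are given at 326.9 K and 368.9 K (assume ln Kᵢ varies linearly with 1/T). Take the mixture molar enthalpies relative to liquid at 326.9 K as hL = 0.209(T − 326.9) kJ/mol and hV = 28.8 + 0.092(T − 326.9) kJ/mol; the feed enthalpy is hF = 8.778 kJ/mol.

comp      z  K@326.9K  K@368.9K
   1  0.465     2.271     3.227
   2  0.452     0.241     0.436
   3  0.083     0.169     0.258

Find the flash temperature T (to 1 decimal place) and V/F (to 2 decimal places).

T = 334.8 K, V/F = 0.26

Adiabatic flash: solve Rachford–Rice at each trial T, then check hF = ψ·hV(T) + (1−ψ)·hL(T).
  T = 326.9 K: K = (2.271, 0.241, 0.169), RR gives ψ = 0.183, H_out = 5.262 kJ/mol
  T = 368.9 K: K = (3.227, 0.436, 0.258), RR gives ψ = 0.541, H_out = 21.698 kJ/mol
  T = 347.9 K: K = (2.736, 0.330, 0.211), RR gives ψ = 0.366, H_out = 14.041 kJ/mol
  T = 337.4 K: K = (2.500, 0.283, 0.190), RR gives ψ = 0.279, H_out = 9.886 kJ/mol
  T = 332.1 K: K = (2.383, 0.261, 0.179), RR gives ψ = 0.232, H_out = 7.627 kJ/mol
  T = 334.8 K: K = (2.443, 0.273, 0.184), RR gives ψ = 0.256, H_out = 8.794 kJ/mol
  T = 333.5 K: K = (2.414, 0.267, 0.182), RR gives ψ = 0.245, H_out = 8.237 kJ/mol
Linear interpolation between T = 333.5 (H_out = 8.237) and T = 334.8 (H_out = 8.794) on hF = 8.778 gives T ≈ 334.8 K, at which ψ = 0.26.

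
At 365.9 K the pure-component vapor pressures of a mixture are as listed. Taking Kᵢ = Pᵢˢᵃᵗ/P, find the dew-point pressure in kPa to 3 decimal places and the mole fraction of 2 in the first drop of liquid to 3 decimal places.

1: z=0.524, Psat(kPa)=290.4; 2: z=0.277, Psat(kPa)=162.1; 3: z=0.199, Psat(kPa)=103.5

At the dew point ψ → 1, so Σzᵢ/Kᵢ = 1 with Kᵢ = Pᵢˢᵃᵗ/P ⇒ 1/P = Σzᵢ/Pᵢˢᵃᵗ.
1/P = 0.524/290.4 + 0.277/162.1 + 0.199/103.5 = 0.005436 ⇒ P = 183.961 kPa
xᵢ = zᵢP/Pᵢˢᵃᵗ ⇒ x_2 = 0.277·183.961/162.1 = 0.314

Pdew = 183.961 kPa, x_2 = 0.314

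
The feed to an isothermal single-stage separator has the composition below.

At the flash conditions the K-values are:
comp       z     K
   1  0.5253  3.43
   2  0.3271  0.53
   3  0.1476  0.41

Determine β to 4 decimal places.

β = 0.8305

Material balance + equilibrium reduce to Σ zᵢ(Kᵢ−1)/(1+β(Kᵢ−1)) = 0.
Feasibility: ΣzᵢKᵢ = 2.0357, Σzᵢ/Kᵢ = 1.1303 — both > 1, two phases present.
Iterate (Newton) starting at β = 0.5:
  β = 0.5000: g = 0.25180, g' = -0.8591 → β = 0.7931
  β = 0.7931: g = 0.02729, g' = -0.7271 → β = 0.8306
  β = 0.8306: g = -0.00008, g' = -0.7325 → β = 0.8305
Converged at β = 0.8305.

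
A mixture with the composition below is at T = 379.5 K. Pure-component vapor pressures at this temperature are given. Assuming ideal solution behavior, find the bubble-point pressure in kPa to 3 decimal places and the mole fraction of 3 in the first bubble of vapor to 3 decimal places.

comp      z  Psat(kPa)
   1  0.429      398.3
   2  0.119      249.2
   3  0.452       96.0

At the bubble point ψ → 0, so ΣzᵢKᵢ = 1 with Kᵢ = Pᵢˢᵃᵗ/P ⇒ P = ΣzᵢPᵢˢᵃᵗ.
P = 0.429·398.3 + 0.119·249.2 + 0.452·96.0 = 243.917 kPa
yᵢ = zᵢPᵢˢᵃᵗ/P ⇒ y_3 = 0.452·96.0/243.917 = 0.178

Pbub = 243.917 kPa, y_3 = 0.178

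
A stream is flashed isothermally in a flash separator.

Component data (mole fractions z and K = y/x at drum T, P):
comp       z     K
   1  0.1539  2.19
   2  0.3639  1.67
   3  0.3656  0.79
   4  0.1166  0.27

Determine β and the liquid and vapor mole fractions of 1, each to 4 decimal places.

β = 0.7043, x_1 = 0.0837, y_1 = 0.1834

Rachford–Rice: g(β) = Σ zᵢ(Kᵢ−1)/(1+β(Kᵢ−1)) = 0.
Feasibility: ΣzᵢKᵢ = 1.2651, Σzᵢ/Kᵢ = 1.1828 — both > 1, two phases present.
Iterate (Newton) starting at β = 0.5:
  β = 0.5000: g = 0.07763, g' = -0.3516 → β = 0.7208
  β = 0.7208: g = -0.00712, g' = -0.4366 → β = 0.7045
  β = 0.7045: g = -0.00009, g' = -0.4255 → β = 0.7043
Converged at β = 0.7043.
Compositions from xᵢ = zᵢ/(1+β(Kᵢ−1)), yᵢ = Kᵢxᵢ:
  1: x = 0.0837, y = 0.1834
  2: x = 0.2472, y = 0.4129
  3: x = 0.4291, y = 0.3390
  4: x = 0.2400, y = 0.0648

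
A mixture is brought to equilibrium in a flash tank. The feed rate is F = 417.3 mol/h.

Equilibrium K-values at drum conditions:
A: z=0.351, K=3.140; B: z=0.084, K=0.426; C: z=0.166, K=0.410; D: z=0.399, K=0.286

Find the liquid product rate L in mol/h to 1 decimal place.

L = 323.7 mol/h

Material balance + equilibrium reduce to Σ zᵢ(Kᵢ−1)/(1+ψ(Kᵢ−1)) = 0.
Check two-phase: ΣzᵢKᵢ = 1.320 > 1 and Σzᵢ/Kᵢ = 2.109 > 1, so g(0) = 0.320 > 0 and g(1) = -1.109 < 0.
Iterate (Newton) starting at ψ = 0.5:
  ψ = 0.500: g = -0.2867, g' = -1.038 → ψ = 0.224
Converged at ψ = 0.224.
Then V = ψ·F = 0.2244·417.3 = 93.6 mol/h and L = F − V = 323.7 mol/h.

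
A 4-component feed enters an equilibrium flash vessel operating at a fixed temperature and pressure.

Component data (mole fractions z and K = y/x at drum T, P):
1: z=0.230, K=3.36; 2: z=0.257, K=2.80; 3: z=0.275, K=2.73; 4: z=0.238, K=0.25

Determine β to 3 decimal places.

β = 0.892

Material balance + equilibrium reduce to Σ zᵢ(Kᵢ−1)/(1+β(Kᵢ−1)) = 0.
Feasibility: ΣzᵢKᵢ = 2.303, Σzᵢ/Kᵢ = 1.213 — both > 1, two phases present.
Newton iteration, β⁰ = 0.5:
  β = 0.500: g = 0.4620, g' = -1.080 → β = 0.928
  β = 0.928: g = -0.0610, g' = -1.812 → β = 0.894
  β = 0.894: g = -0.0034, g' = -1.616 → β = 0.892
Converged at β = 0.892.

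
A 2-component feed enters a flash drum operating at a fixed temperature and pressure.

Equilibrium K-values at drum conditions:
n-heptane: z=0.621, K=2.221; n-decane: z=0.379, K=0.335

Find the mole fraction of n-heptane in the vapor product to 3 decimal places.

y_n-heptane = 0.783

Newton iteration, ψ⁰ = 0.5:
  ψ = 0.500: g = 0.0932, g' = -0.733 → ψ = 0.627
  ψ = 0.627: g = -0.0029, g' = -0.790 → ψ = 0.623
Converged at ψ = 0.623.
Compositions from xᵢ = zᵢ/(1+ψ(Kᵢ−1)), yᵢ = Kᵢxᵢ:
  n-heptane: x = 0.353, y = 0.783
  n-decane: x = 0.647, y = 0.217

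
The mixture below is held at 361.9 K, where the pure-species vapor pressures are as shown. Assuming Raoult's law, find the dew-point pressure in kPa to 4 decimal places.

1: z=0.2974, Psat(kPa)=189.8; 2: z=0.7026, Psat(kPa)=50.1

At the dew point ψ → 1, so Σzᵢ/Kᵢ = 1 with Kᵢ = Pᵢˢᵃᵗ/P ⇒ 1/P = Σzᵢ/Pᵢˢᵃᵗ.
1/P = 0.2974/189.8 + 0.7026/50.1 = 0.0155909 ⇒ P = 64.1401 kPa

Pdew = 64.1401 kPa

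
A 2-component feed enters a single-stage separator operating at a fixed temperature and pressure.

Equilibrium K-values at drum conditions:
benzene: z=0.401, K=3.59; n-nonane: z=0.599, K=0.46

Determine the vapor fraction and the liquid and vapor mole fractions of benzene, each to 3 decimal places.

Newton iteration, ψ⁰ = 0.5:
  ψ = 0.500: g = 0.0094, g' = -0.838 → ψ = 0.511
Converged at ψ = 0.511.
Compositions from xᵢ = zᵢ/(1+ψ(Kᵢ−1)), yᵢ = Kᵢxᵢ:
  benzene: x = 0.173, y = 0.619
  n-nonane: x = 0.827, y = 0.381

ψ = 0.511, x_benzene = 0.173, y_benzene = 0.619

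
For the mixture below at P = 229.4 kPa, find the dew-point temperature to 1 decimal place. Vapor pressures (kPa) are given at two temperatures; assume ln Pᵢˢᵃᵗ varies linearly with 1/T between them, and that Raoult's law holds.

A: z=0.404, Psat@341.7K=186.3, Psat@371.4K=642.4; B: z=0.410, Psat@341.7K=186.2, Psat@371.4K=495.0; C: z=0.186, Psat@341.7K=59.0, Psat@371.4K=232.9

T = 354.5 K

Dew-point temperature: Σzᵢ·P/Pᵢˢᵃᵗ(T) = 1. Interpolate ln Pᵢˢᵃᵗ = aᵢ + bᵢ/T.
  T = 341.7 K: ΣzᵢP/Pᵢˢᵃᵗ = 1.7258
  T = 371.4 K: ΣzᵢP/Pᵢˢᵃᵗ = 0.5175
  T = 356.5 K: ΣzᵢP/Pᵢˢᵃᵗ = 0.9202
  T = 349.1 K: ΣzᵢP/Pᵢˢᵃᵗ = 1.2507
  T = 352.8 K: ΣzᵢP/Pᵢˢᵃᵗ = 1.0708
  T = 354.6 K: ΣzᵢP/Pᵢˢᵃᵗ = 0.9943
Interpolating between 352.8 K and 354.6 K gives T ≈ 354.5 K.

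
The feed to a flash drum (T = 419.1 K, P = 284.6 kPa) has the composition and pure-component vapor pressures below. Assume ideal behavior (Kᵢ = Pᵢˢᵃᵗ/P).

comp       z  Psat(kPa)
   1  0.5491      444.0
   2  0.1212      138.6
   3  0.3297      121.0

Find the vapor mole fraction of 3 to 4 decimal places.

Raoult's law: Kᵢ = Pᵢˢᵃᵗ/P = Pᵢˢᵃᵗ/284.6.
  K_1 = 444.0/284.6 = 1.560084, K_2 = 138.6/284.6 = 0.486999, K_3 = 121.0/284.6 = 0.425158
Rachford–Rice: g(ψ) = Σ zᵢ(Kᵢ−1)/(1+ψ(Kᵢ−1)) = 0.
g(0) = ΣzᵢKᵢ − 1 = 0.0558 and g(1) = 1 − Σzᵢ/Kᵢ = -0.3763, so a root lies in (0, 1).
Newton iteration, ψ⁰ = 0.42:
  ψ = 0.4200: g = -0.08012, g' = -0.3540 → ψ = 0.1937
  ψ = 0.1937: g = -0.00486, g' = -0.3175 → ψ = 0.1784
  ψ = 0.1784: g = -0.00001, g' = -0.3163 → ψ = 0.1783
Converged at ψ = 0.1783.
Compositions from xᵢ = zᵢ/(1+ψ(Kᵢ−1)), yᵢ = Kᵢxᵢ:
  1: x = 0.4992, y = 0.7788
  2: x = 0.1334, y = 0.0650
  3: x = 0.3674, y = 0.1562

y_3 = 0.1562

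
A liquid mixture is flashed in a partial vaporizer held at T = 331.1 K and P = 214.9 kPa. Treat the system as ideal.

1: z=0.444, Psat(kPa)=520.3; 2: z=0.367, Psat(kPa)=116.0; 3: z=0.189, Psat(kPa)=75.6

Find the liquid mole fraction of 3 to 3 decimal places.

x_3 = 0.266

Raoult's law: Kᵢ = Pᵢˢᵃᵗ/P = Pᵢˢᵃᵗ/214.9.
  K_1 = 520.3/214.9 = 2.42113, K_2 = 116.0/214.9 = 0.53979, K_3 = 75.6/214.9 = 0.35179
Newton–Raphson from ψ = 0.58:
  ψ = 0.580: g = -0.0808, g' = -0.618 → ψ = 0.449
  ψ = 0.449: g = -0.0006, g' = -0.616 → ψ = 0.448
Converged at ψ = 0.448.
Compositions from xᵢ = zᵢ/(1+ψ(Kᵢ−1)), yᵢ = Kᵢxᵢ:
  1: x = 0.271, y = 0.657
  2: x = 0.462, y = 0.250
  3: x = 0.266, y = 0.094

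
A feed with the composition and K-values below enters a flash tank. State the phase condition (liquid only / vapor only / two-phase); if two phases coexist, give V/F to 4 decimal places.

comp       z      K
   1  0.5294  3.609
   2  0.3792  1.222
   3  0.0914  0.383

ΣzᵢKᵢ = 2.4090; Σzᵢ/Kᵢ = 0.6956.
Since Σzᵢ/Kᵢ < 1 the mixture is above its dew point — single vapor phase.

vapor only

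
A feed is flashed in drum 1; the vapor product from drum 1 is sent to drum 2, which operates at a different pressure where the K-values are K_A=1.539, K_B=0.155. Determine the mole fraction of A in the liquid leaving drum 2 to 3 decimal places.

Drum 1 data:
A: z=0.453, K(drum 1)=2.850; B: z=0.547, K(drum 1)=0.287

x_A (drum 2) = 0.611

Drum 1:
Rachford–Rice: g(ψ₁) = Σ zᵢ(Kᵢ−1)/(1+ψ₁(Kᵢ−1)) = 0.
Check two-phase: ΣzᵢKᵢ = 1.448 > 1 and Σzᵢ/Kᵢ = 2.065 > 1, so g(0) = 0.448 > 0 and g(1) = -1.065 < 0.
Binary case is linear: z₁(K₁−1)(1+ψ₁(K₂−1)) + z₂(K₂−1)(1+ψ₁(K₁−1)) = 0
⇒ ψ₁ = [z₁(K₁−1)+z₂(K₂−1)] / [−(K₁−1)(K₂−1)] = 0.4480/1.3191 = 0.340
Drum-1 compositions:
  A: x = 0.278, y = 0.793
  B: x = 0.722, y = 0.207
Drum-2 feed = drum-1 vapor: z₂ = (0.7928, 0.2072).
Drum 2:
Rachford–Rice: g(ψ₂) = Σ zᵢ(Kᵢ−1)/(1+ψ₂(Kᵢ−1)) = 0.
Feasibility: ΣzᵢKᵢ = 1.252, Σzᵢ/Kᵢ = 1.852 — both > 1, two phases present.
Binary case is linear: z₁(K₁−1)(1+ψ₂(K₂−1)) + z₂(K₂−1)(1+ψ₂(K₁−1)) = 0
⇒ ψ₂ = [z₁(K₁−1)+z₂(K₂−1)] / [−(K₁−1)(K₂−1)] = 0.2523/0.4555 = 0.554
  A: x = 0.611, y = 0.940
  B: x = 0.389, y = 0.060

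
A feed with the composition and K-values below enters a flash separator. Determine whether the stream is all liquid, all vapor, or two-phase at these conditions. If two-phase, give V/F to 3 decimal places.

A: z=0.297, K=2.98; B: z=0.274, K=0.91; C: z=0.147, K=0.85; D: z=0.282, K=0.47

ΣzᵢKᵢ = 1.392; Σzᵢ/Kᵢ = 1.174.
Both exceed 1, so a two-phase solution exists.
Let ψ = V/F and solve Σ zᵢ(Kᵢ−1)/(1+ψ(Kᵢ−1)) = 0.
Newton–Raphson from ψ = 0.37:
  ψ = 0.370: g = 0.1046, g' = -0.517 → ψ = 0.573
  ψ = 0.573: g = 0.0109, g' = -0.425 → ψ = 0.598
Converged at ψ = 0.598.

two-phase, V/F = 0.598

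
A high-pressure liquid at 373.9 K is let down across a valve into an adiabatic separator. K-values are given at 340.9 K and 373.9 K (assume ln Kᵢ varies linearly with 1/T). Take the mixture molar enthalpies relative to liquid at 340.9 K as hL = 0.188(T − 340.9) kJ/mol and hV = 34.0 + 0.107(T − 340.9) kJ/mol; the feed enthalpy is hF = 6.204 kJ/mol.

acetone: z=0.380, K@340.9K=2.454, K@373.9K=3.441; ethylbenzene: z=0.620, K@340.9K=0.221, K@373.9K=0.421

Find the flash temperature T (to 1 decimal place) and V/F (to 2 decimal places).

Adiabatic flash: solve Rachford–Rice at each trial T, then check hF = ψ·hV(T) + (1−ψ)·hL(T).
  T = 340.9 K: K = (2.454, 0.221), RR gives ψ = 0.061, H_out = 2.087 kJ/mol
  T = 373.9 K: K = (3.441, 0.421), RR gives ψ = 0.402, H_out = 18.807 kJ/mol
  T = 357.4 K: K = (2.929, 0.310), RR gives ψ = 0.229, H_out = 10.580 kJ/mol
  T = 349.1 K: K = (2.685, 0.262), RR gives ψ = 0.147, H_out = 6.449 kJ/mol
  T = 345.0 K: K = (2.568, 0.241), RR gives ψ = 0.105, H_out = 4.318 kJ/mol
  T = 347.1 K: K = (2.628, 0.252), RR gives ψ = 0.127, H_out = 5.419 kJ/mol
Linear interpolation between T = 347.1 (H_out = 5.419) and T = 349.1 (H_out = 6.449) on hF = 6.204 gives T ≈ 348.6 K, at which ψ = 0.14.

T = 348.6 K, V/F = 0.14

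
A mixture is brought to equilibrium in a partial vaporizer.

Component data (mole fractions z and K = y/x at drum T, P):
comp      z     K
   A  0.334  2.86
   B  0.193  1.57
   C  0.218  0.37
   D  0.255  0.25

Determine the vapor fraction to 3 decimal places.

ψ = 0.387

Iterate (Newton) starting at ψ = 0.59:
  ψ = 0.590: g = -0.1831, g' = -0.978 → ψ = 0.403
  ψ = 0.403: g = -0.0135, g' = -0.869 → ψ = 0.387
Converged at ψ = 0.387.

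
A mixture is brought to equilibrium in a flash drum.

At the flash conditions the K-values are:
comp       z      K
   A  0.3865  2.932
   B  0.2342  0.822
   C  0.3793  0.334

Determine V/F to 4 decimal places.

Material balance + equilibrium reduce to Σ zᵢ(Kᵢ−1)/(1+V/F(Kᵢ−1)) = 0.
Check two-phase: ΣzᵢKᵢ = 1.4524 > 1 and Σzᵢ/Kᵢ = 1.5524 > 1, so g(0) = 0.4524 > 0 and g(1) = -0.5524 < 0.
Iterate (Newton) starting at V/F = 0.5:
  V/F = 0.5000: g = -0.04468, g' = -0.7604 → V/F = 0.4412
  V/F = 0.4412: g = 0.00011, g' = -0.7665 → V/F = 0.4414
Converged at V/F = 0.4414.

V/F = 0.4414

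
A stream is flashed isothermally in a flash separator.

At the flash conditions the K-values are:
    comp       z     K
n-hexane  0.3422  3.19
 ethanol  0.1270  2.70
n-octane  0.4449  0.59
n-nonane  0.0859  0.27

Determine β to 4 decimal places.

Let β = V/F and solve Σ zᵢ(Kᵢ−1)/(1+β(Kᵢ−1)) = 0.
g(0) = ΣzᵢKᵢ − 1 = 0.7202 and g(1) = 1 − Σzᵢ/Kᵢ = -0.2265, so a root lies in (0, 1).
Iterate (Newton) starting at β = 0.5:
  β = 0.5000: g = 0.14622, g' = -0.7130 → β = 0.7051
  β = 0.7051: g = 0.00697, g' = -0.6718 → β = 0.7155
  β = 0.7155: g = -0.00001, g' = -0.6742 → β = 0.7154
Converged at β = 0.7154.

β = 0.7154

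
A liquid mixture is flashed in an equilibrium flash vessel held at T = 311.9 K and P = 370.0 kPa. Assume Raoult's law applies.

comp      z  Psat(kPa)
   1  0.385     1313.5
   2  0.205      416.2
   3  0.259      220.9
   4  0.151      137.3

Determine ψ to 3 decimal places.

ψ = 0.802

Raoult's law: Kᵢ = Pᵢˢᵃᵗ/P = Pᵢˢᵃᵗ/370.0.
  K_1 = 1313.5/370.0 = 3.55000, K_2 = 416.2/370.0 = 1.12486, K_3 = 220.9/370.0 = 0.59703, K_4 = 137.3/370.0 = 0.37108
Material balance + equilibrium reduce to Σ zᵢ(Kᵢ−1)/(1+ψ(Kᵢ−1)) = 0.
g(0) = ΣzᵢKᵢ − 1 = 0.808 and g(1) = 1 − Σzᵢ/Kᵢ = -0.131, so a root lies in (0, 1).
Iterate (Newton) starting at ψ = 0.5:
  ψ = 0.500: g = 0.1864, g' = -0.680 → ψ = 0.774
  ψ = 0.774: g = 0.0166, g' = -0.601 → ψ = 0.802
Converged at ψ = 0.802.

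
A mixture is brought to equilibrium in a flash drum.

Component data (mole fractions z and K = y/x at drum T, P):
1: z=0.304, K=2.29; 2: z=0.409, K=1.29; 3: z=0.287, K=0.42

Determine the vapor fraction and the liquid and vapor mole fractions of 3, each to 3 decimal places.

ψ = 0.755, x_3 = 0.510, y_3 = 0.214

Material balance + equilibrium reduce to Σ zᵢ(Kᵢ−1)/(1+ψ(Kᵢ−1)) = 0.
Check two-phase: ΣzᵢKᵢ = 1.344 > 1 and Σzᵢ/Kᵢ = 1.133 > 1, so g(0) = 0.344 > 0 and g(1) = -0.133 < 0.
Iterate (Newton) starting at ψ = 0.5:
  ψ = 0.500: g = 0.1075, g' = -0.405 → ψ = 0.766
  ψ = 0.766: g = -0.0051, g' = -0.464 → ψ = 0.755
Converged at ψ = 0.755.
Compositions from xᵢ = zᵢ/(1+ψ(Kᵢ−1)), yᵢ = Kᵢxᵢ:
  1: x = 0.154, y = 0.353
  2: x = 0.336, y = 0.433
  3: x = 0.510, y = 0.214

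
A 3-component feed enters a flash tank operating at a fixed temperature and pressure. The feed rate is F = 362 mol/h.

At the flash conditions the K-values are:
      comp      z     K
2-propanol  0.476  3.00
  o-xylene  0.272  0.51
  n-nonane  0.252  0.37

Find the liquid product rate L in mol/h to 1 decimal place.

Newton iteration, ψ⁰ = 0.58:
  ψ = 0.580: g = 0.0044, g' = -0.784 → ψ = 0.586
Converged at ψ = 0.586.
Then V = ψ·F = 0.5856·362 = 212.0 mol/h and L = F − V = 150.0 mol/h.

L = 150.0 mol/h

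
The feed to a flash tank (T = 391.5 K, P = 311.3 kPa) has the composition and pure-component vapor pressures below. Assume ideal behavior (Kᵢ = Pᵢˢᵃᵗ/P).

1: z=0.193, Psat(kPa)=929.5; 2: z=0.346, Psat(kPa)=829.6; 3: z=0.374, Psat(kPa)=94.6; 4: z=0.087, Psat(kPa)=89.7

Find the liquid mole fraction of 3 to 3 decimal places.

Raoult's law: Kᵢ = Pᵢˢᵃᵗ/P = Pᵢˢᵃᵗ/311.3.
  K_1 = 929.5/311.3 = 2.98587, K_2 = 829.6/311.3 = 2.66495, K_3 = 94.6/311.3 = 0.30389, K_4 = 89.7/311.3 = 0.28815
Rachford–Rice: g(ψ) = Σ zᵢ(Kᵢ−1)/(1+ψ(Kᵢ−1)) = 0.
Check two-phase: ΣzᵢKᵢ = 1.637 > 1 and Σzᵢ/Kᵢ = 1.727 > 1, so g(0) = 0.637 > 0 and g(1) = -0.727 < 0.
Newton iteration, ψ⁰ = 0.5:
  ψ = 0.500: g = 0.0112, g' = -1.010 → ψ = 0.511
Converged at ψ = 0.511.
Compositions from xᵢ = zᵢ/(1+ψ(Kᵢ−1)), yᵢ = Kᵢxᵢ:
  1: x = 0.096, y = 0.286
  2: x = 0.187, y = 0.498
  3: x = 0.581, y = 0.176
  4: x = 0.137, y = 0.039

x_3 = 0.581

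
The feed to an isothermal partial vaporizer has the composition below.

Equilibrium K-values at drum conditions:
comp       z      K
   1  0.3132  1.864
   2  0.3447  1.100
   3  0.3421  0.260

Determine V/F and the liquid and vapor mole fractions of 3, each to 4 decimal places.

V/F = 0.1234, x_3 = 0.3765, y_3 = 0.0979

Material balance + equilibrium reduce to Σ zᵢ(Kᵢ−1)/(1+V/F(Kᵢ−1)) = 0.
Feasibility: ΣzᵢKᵢ = 1.0519, Σzᵢ/Kᵢ = 1.7972 — both > 1, two phases present.
Newton iteration, V/F⁰ = 0.35:
  V/F = 0.3500: g = -0.10056, g' = -0.4822 → V/F = 0.1415
  V/F = 0.1415: g = -0.00763, g' = -0.4227 → V/F = 0.1234
Converged at V/F = 0.1234.
Compositions from xᵢ = zᵢ/(1+V/F(Kᵢ−1)), yᵢ = Kᵢxᵢ:
  1: x = 0.2830, y = 0.5276
  2: x = 0.3405, y = 0.3745
  3: x = 0.3765, y = 0.0979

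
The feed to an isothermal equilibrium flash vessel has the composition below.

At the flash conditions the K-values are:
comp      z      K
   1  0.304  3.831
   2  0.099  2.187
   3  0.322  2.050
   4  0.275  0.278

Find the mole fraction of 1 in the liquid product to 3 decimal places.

x_1 = 0.091

Rachford–Rice: g(β) = Σ zᵢ(Kᵢ−1)/(1+β(Kᵢ−1)) = 0.
g(0) = ΣzᵢKᵢ − 1 = 1.118 and g(1) = 1 − Σzᵢ/Kᵢ = -0.271, so a root lies in (0, 1).
Newton iteration, β⁰ = 0.5:
  β = 0.500: g = 0.3410, g' = -0.976 → β = 0.849
  β = 0.849: g = -0.0233, g' = -1.302 → β = 0.831
Converged at β = 0.831.
Compositions from xᵢ = zᵢ/(1+β(Kᵢ−1)), yᵢ = Kᵢxᵢ:
  1: x = 0.091, y = 0.347
  2: x = 0.050, y = 0.109
  3: x = 0.172, y = 0.353
  4: x = 0.688, y = 0.191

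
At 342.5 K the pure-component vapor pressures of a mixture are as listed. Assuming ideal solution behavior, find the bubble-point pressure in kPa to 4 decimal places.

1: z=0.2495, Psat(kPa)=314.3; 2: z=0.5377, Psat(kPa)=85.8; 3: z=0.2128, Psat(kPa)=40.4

Pbub = 133.1496 kPa

At the bubble point ψ → 0, so ΣzᵢKᵢ = 1 with Kᵢ = Pᵢˢᵃᵗ/P ⇒ P = ΣzᵢPᵢˢᵃᵗ.
P = 0.2495·314.3 + 0.5377·85.8 + 0.2128·40.4 = 133.1496 kPa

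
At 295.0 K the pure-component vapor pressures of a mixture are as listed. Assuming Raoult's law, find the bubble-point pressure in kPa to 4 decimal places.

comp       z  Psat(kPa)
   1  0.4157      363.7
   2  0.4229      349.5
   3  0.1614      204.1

At the bubble point ψ → 0, so ΣzᵢKᵢ = 1 with Kᵢ = Pᵢˢᵃᵗ/P ⇒ P = ΣzᵢPᵢˢᵃᵗ.
P = 0.4157·363.7 + 0.4229·349.5 + 0.1614·204.1 = 331.9354 kPa

Pbub = 331.9354 kPa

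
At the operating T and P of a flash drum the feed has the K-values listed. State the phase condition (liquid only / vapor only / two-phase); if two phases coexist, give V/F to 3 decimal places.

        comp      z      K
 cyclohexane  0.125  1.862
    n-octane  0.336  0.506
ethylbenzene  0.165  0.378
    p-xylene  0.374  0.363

ΣzᵢKᵢ = 0.601; Σzᵢ/Kᵢ = 2.198.
Since ΣzᵢKᵢ < 1 the mixture is below its bubble point — single liquid phase.

liquid only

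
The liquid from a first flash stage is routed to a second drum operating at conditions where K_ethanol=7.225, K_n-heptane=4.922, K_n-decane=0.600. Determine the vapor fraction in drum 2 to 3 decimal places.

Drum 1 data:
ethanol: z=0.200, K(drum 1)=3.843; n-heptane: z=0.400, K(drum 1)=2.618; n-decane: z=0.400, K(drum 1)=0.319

Drum 1:
Newton–Raphson from ψ₁ = 0.32:
  ψ₁ = 0.320: g = 0.3758, g' = -1.201 → ψ₁ = 0.633
  ψ₁ = 0.633: g = 0.0441, g' = -1.035 → ψ₁ = 0.676
  ψ₁ = 0.676: g = -0.0006, g' = -1.065 → ψ₁ = 0.675
Converged at ψ₁ = 0.675.
Drum-1 compositions:
  ethanol: x = 0.069, y = 0.263
  n-heptane: x = 0.191, y = 0.501
  n-decane: x = 0.740, y = 0.236
Drum-2 feed = drum-1 liquid: z₂ = (0.0685, 0.1912, 0.7403).
Drum 2:
Rachford–Rice: g(ψ₂) = Σ zᵢ(Kᵢ−1)/(1+ψ₂(Kᵢ−1)) = 0.
g(0) = ΣzᵢKᵢ − 1 = 0.880 and g(1) = 1 − Σzᵢ/Kᵢ = -0.282, so a root lies in (0, 1).
Newton iteration, ψ₂⁰ = 0.67:
  ψ₂ = 0.670: g = -0.1153, g' = -0.544 → ψ₂ = 0.458
  ψ₂ = 0.458: g = 0.0165, g' = -0.733 → ψ₂ = 0.480
  ψ₂ = 0.480: g = 0.0004, g' = -0.702 → ψ₂ = 0.481
Converged at ψ₂ = 0.481.
  ethanol: x = 0.017, y = 0.124
  n-heptane: x = 0.066, y = 0.326
  n-decane: x = 0.917, y = 0.550

V/F (drum 2) = 0.481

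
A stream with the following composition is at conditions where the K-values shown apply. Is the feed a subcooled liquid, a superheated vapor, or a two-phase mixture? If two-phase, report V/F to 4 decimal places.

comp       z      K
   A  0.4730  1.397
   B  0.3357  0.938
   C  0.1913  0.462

ΣzᵢKᵢ = 1.0640; Σzᵢ/Kᵢ = 1.1105.
Both exceed 1, so a two-phase solution exists.
Let ψ = V/F and solve Σ zᵢ(Kᵢ−1)/(1+ψ(Kᵢ−1)) = 0.
Newton–Raphson from ψ = 0.5:
  ψ = 0.5000: g = -0.00559, g' = -0.1569 → ψ = 0.4644
  ψ = 0.4644: g = -0.00007, g' = -0.1529 → ψ = 0.4639
Converged at ψ = 0.4639.

two-phase, V/F = 0.4639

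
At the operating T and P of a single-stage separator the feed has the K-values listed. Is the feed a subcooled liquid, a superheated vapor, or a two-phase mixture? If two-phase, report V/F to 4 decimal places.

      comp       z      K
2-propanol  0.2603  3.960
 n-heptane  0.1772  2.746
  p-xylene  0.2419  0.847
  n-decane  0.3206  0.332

two-phase, V/F = 0.6366

ΣzᵢKᵢ = 1.8287; Σzᵢ/Kᵢ = 1.3815.
Both exceed 1, so a two-phase solution exists.
Newton iteration, ψ⁰ = 0.47:
  ψ = 0.4700: g = 0.14011, g' = -0.8724 → ψ = 0.6306
  ψ = 0.6306: g = 0.00504, g' = -0.8339 → ψ = 0.6366
Converged at ψ = 0.6366.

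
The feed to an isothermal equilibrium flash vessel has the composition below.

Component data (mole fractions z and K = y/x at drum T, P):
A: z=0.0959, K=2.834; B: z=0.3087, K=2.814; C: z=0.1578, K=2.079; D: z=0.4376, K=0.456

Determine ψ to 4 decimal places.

ψ = 0.7549

Let ψ = V/F and solve Σ zᵢ(Kᵢ−1)/(1+ψ(Kᵢ−1)) = 0.
Feasibility: ΣzᵢKᵢ = 1.6681, Σzᵢ/Kᵢ = 1.1791 — both > 1, two phases present.
Iterate (Newton) starting at ψ = 0.5:
  ψ = 0.5000: g = 0.16899, g' = -0.6890 → ψ = 0.7453
  ψ = 0.7453: g = 0.00639, g' = -0.6640 → ψ = 0.7549
Converged at ψ = 0.7549.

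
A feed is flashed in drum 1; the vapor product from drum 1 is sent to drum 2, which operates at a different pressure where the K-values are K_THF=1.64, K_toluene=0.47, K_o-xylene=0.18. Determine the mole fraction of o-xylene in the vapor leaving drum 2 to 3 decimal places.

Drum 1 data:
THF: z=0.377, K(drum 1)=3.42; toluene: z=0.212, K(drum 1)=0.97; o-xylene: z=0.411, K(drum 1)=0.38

y_o-xylene (drum 2) = 0.047

Drum 1:
Newton–Raphson from ψ₁ = 0.5:
  ψ₁ = 0.500: g = 0.0371, g' = -0.784 → ψ₁ = 0.547
  ψ₁ = 0.547: g = 0.0004, g' = -0.771 → ψ₁ = 0.548
Converged at ψ₁ = 0.548.
Drum-1 compositions:
  THF: x = 0.162, y = 0.554
  toluene: x = 0.216, y = 0.209
  o-xylene: x = 0.622, y = 0.236
Drum-2 feed = drum-1 vapor: z₂ = (0.5544, 0.2091, 0.2365).
Drum 2:
Iterate (Newton) starting at ψ₂ = 0.57:
  ψ₂ = 0.570: g = -0.2629, g' = -0.803 → ψ₂ = 0.243
  ψ₂ = 0.243: g = -0.0621, g' = -0.495 → ψ₂ = 0.117
  ψ₂ = 0.117: g = -0.0026, g' = -0.458 → ψ₂ = 0.112
Converged at ψ₂ = 0.111.
  THF: x = 0.518, y = 0.849
  toluene: x = 0.222, y = 0.104
  o-xylene: x = 0.260, y = 0.047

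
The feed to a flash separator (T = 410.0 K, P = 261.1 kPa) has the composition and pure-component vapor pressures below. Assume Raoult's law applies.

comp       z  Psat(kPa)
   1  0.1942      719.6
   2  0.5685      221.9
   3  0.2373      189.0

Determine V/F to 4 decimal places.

V/F = 0.5665

Raoult's law: Kᵢ = Pᵢˢᵃᵗ/P = Pᵢˢᵃᵗ/261.1.
  K_1 = 719.6/261.1 = 2.756032, K_2 = 221.9/261.1 = 0.849866, K_3 = 189.0/261.1 = 0.723861
Material balance + equilibrium reduce to Σ zᵢ(Kᵢ−1)/(1+V/F(Kᵢ−1)) = 0.
Check two-phase: ΣzᵢKᵢ = 1.1901 > 1 and Σzᵢ/Kᵢ = 1.0672 > 1, so g(0) = 0.1901 > 0 and g(1) = -0.0672 < 0.
Iterate (Newton) starting at V/F = 0.32:
  V/F = 0.3200: g = 0.05680, g' = -0.2814 → V/F = 0.5218
  V/F = 0.5218: g = 0.00878, g' = -0.2028 → V/F = 0.5651
  V/F = 0.5651: g = 0.00025, g' = -0.1916 → V/F = 0.5665
Converged at V/F = 0.5665.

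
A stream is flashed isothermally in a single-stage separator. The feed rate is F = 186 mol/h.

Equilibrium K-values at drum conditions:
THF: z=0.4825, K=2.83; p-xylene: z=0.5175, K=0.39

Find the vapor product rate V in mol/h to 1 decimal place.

V = 94.5 mol/h

Rachford–Rice: g(ψ) = Σ zᵢ(Kᵢ−1)/(1+ψ(Kᵢ−1)) = 0.
Feasibility: ΣzᵢKᵢ = 1.5673, Σzᵢ/Kᵢ = 1.4974 — both > 1, two phases present.
Binary case is linear: z₁(K₁−1)(1+ψ(K₂−1)) + z₂(K₂−1)(1+ψ(K₁−1)) = 0
⇒ ψ = [z₁(K₁−1)+z₂(K₂−1)] / [−(K₁−1)(K₂−1)] = 0.56730/1.11630 = 0.5082
Then V = ψ·F = 0.5082·186 = 94.5 mol/h and L = F − V = 91.5 mol/h.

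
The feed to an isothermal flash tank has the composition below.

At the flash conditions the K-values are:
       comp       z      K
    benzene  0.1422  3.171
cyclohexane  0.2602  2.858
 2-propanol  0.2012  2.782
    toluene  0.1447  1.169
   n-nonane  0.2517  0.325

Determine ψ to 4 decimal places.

ψ = 0.9109

Iterate (Newton) starting at ψ = 0.51:
  ψ = 0.5100: g = 0.34599, g' = -0.8333 → ψ = 0.9252
  ψ = 0.9252: g = -0.01555, g' = -1.1031 → ψ = 0.9111
  ψ = 0.9111: g = -0.00024, g' = -1.0691 → ψ = 0.9109
Converged at ψ = 0.9109.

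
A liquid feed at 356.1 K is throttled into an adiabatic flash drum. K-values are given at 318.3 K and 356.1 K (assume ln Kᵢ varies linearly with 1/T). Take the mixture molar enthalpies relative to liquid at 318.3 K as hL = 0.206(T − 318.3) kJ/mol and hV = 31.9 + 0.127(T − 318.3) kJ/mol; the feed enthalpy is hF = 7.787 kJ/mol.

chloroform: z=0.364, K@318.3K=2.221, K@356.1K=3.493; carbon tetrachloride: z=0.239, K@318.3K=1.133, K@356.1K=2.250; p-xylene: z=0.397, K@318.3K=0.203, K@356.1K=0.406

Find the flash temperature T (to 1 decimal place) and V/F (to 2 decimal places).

Adiabatic flash: solve Rachford–Rice at each trial T, then check hF = ψ·hV(T) + (1−ψ)·hL(T).
  T = 318.3 K: K = (2.221, 1.133, 0.203), RR gives ψ = 0.217, H_out = 6.908 kJ/mol
  T = 356.1 K: K = (3.493, 2.250, 0.406), RR gives ψ = 0.804, H_out = 31.022 kJ/mol
  T = 337.2 K: K = (2.821, 1.628, 0.293), RR gives ψ = 0.531, H_out = 20.033 kJ/mol
  T = 327.8 K: K = (2.513, 1.366, 0.245), RR gives ψ = 0.388, H_out = 14.045 kJ/mol
  T = 323.1 K: K = (2.366, 1.247, 0.224), RR gives ψ = 0.308, H_out = 10.692 kJ/mol
  T = 320.7 K: K = (2.293, 1.189, 0.213), RR gives ψ = 0.264, H_out = 8.852 kJ/mol
Linear interpolation between T = 318.3 (H_out = 6.908) and T = 320.7 (H_out = 8.852) on hF = 7.787 gives T ≈ 319.4 K, at which ψ = 0.24.

T = 319.4 K, V/F = 0.24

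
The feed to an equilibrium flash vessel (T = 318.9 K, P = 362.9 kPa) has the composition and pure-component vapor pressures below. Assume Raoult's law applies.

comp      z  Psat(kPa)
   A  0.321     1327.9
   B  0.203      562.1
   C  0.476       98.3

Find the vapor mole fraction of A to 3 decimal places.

Raoult's law: Kᵢ = Pᵢˢᵃᵗ/P = Pᵢˢᵃᵗ/362.9.
  K_A = 1327.9/362.9 = 3.65913, K_B = 562.1/362.9 = 1.54891, K_C = 98.3/362.9 = 0.27087
Rachford–Rice: g(V/F) = Σ zᵢ(Kᵢ−1)/(1+V/F(Kᵢ−1)) = 0.
Feasibility: ΣzᵢKᵢ = 1.618, Σzᵢ/Kᵢ = 1.976 — both > 1, two phases present.
Newton–Raphson from V/F = 0.47:
  V/F = 0.470: g = -0.0600, g' = -1.073 → V/F = 0.414
Converged at V/F = 0.414.
Compositions from xᵢ = zᵢ/(1+V/F(Kᵢ−1)), yᵢ = Kᵢxᵢ:
  A: x = 0.153, y = 0.559
  B: x = 0.165, y = 0.256
  C: x = 0.682, y = 0.185

y_A = 0.559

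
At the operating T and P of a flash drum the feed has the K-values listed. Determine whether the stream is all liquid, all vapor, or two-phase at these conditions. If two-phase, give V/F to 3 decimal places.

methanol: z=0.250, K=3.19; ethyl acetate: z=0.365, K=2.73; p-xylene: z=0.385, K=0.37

ΣzᵢKᵢ = 1.936; Σzᵢ/Kᵢ = 1.253.
Both exceed 1, so a two-phase solution exists.
Rachford–Rice: g(ψ) = Σ zᵢ(Kᵢ−1)/(1+ψ(Kᵢ−1)) = 0.
Iterate (Newton) starting at ψ = 0.57:
  ψ = 0.570: g = 0.1830, g' = -0.886 → ψ = 0.777
  ψ = 0.777: g = -0.0026, g' = -0.949 → ψ = 0.774
Converged at ψ = 0.774.

two-phase, V/F = 0.774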